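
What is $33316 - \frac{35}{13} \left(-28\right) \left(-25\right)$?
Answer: $\frac{408608}{13} \approx 31431.0$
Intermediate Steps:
$33316 - \frac{35}{13} \left(-28\right) \left(-25\right) = 33316 - \left(- \frac{980}{13}\right) \left(-25\right) = 33316 - \frac{24500}{13} = \frac{408608}{13}$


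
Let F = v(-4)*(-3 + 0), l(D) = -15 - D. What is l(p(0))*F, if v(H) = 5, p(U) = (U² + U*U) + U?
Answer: 225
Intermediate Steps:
p(U) = U + 2*U² (p(U) = (U² + U²) + U = 2*U² + U = U + 2*U²)
F = -15 (F = 5*(-3 + 0) = 5*(-3) = -15)
l(p(0))*F = (-15 - 0*(1 + 2*0))*(-15) = (-15 - 0*(1 + 0))*(-15) = (-15 - 0)*(-15) = (-15 - 1*0)*(-15) = (-15 + 0)*(-15) = -15*(-15) = 225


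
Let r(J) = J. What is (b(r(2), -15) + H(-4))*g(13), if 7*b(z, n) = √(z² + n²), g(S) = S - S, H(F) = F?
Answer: 0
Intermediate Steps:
g(S) = 0
b(z, n) = √(n² + z²)/7 (b(z, n) = √(z² + n²)/7 = √(n² + z²)/7)
(b(r(2), -15) + H(-4))*g(13) = (√((-15)² + 2²)/7 - 4)*0 = (√(225 + 4)/7 - 4)*0 = (√229/7 - 4)*0 = (-4 + √229/7)*0 = 0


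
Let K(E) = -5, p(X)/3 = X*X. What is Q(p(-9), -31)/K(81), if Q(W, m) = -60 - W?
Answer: 303/5 ≈ 60.600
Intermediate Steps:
p(X) = 3*X² (p(X) = 3*(X*X) = 3*X²)
Q(p(-9), -31)/K(81) = (-60 - 3*(-9)²)/(-5) = (-60 - 3*81)*(-⅕) = (-60 - 1*243)*(-⅕) = (-60 - 243)*(-⅕) = -303*(-⅕) = 303/5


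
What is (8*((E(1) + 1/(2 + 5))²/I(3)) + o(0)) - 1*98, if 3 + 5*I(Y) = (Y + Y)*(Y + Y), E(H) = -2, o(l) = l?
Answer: -151706/1617 ≈ -93.819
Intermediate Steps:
I(Y) = -⅗ + 4*Y²/5 (I(Y) = -⅗ + ((Y + Y)*(Y + Y))/5 = -⅗ + ((2*Y)*(2*Y))/5 = -⅗ + (4*Y²)/5 = -⅗ + 4*Y²/5)
(8*((E(1) + 1/(2 + 5))²/I(3)) + o(0)) - 1*98 = (8*((-2 + 1/(2 + 5))²/(-⅗ + (⅘)*3²)) + 0) - 1*98 = (8*((-2 + 1/7)²/(-⅗ + (⅘)*9)) + 0) - 98 = (8*((-2 + ⅐)²/(-⅗ + 36/5)) + 0) - 98 = (8*((-13/7)²/(33/5)) + 0) - 98 = (8*((169/49)*(5/33)) + 0) - 98 = (8*(845/1617) + 0) - 98 = (6760/1617 + 0) - 98 = 6760/1617 - 98 = -151706/1617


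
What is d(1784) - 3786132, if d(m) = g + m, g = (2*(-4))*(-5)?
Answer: -3784308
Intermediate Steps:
g = 40 (g = -8*(-5) = 40)
d(m) = 40 + m
d(1784) - 3786132 = (40 + 1784) - 3786132 = 1824 - 3786132 = -3784308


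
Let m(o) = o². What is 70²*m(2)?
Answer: 19600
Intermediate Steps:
70²*m(2) = 70²*2² = 4900*4 = 19600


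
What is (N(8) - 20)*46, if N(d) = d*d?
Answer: 2024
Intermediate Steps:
N(d) = d²
(N(8) - 20)*46 = (8² - 20)*46 = (64 - 20)*46 = 44*46 = 2024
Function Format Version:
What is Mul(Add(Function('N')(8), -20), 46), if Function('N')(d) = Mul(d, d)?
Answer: 2024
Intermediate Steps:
Function('N')(d) = Pow(d, 2)
Mul(Add(Function('N')(8), -20), 46) = Mul(Add(Pow(8, 2), -20), 46) = Mul(Add(64, -20), 46) = Mul(44, 46) = 2024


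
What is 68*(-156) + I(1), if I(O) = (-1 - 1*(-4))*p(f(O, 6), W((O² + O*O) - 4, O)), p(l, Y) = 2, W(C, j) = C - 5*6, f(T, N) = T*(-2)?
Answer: -10602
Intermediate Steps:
f(T, N) = -2*T
W(C, j) = -30 + C (W(C, j) = C - 30 = -30 + C)
I(O) = 6 (I(O) = (-1 - 1*(-4))*2 = (-1 + 4)*2 = 3*2 = 6)
68*(-156) + I(1) = 68*(-156) + 6 = -10608 + 6 = -10602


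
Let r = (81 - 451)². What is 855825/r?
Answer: 34233/5476 ≈ 6.2515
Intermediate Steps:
r = 136900 (r = (-370)² = 136900)
855825/r = 855825/136900 = 855825*(1/136900) = 34233/5476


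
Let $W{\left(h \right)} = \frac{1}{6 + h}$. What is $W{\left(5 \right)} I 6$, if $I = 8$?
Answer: $\frac{48}{11} \approx 4.3636$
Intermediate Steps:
$W{\left(5 \right)} I 6 = \frac{1}{6 + 5} \cdot 8 \cdot 6 = \frac{1}{11} \cdot 8 \cdot 6 = \frac{8}{11} \cdot 6 = \frac{48}{11}$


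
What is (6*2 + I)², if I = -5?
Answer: 49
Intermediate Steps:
(6*2 + I)² = (6*2 - 5)² = (12 - 5)² = 7² = 49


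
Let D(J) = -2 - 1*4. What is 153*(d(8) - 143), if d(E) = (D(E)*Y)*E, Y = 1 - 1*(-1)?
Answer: -36567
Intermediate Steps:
D(J) = -6 (D(J) = -2 - 4 = -6)
Y = 2 (Y = 1 + 1 = 2)
d(E) = -12*E (d(E) = (-6*2)*E = -12*E)
153*(d(8) - 143) = 153*(-12*8 - 143) = 153*(-96 - 143) = 153*(-239) = -36567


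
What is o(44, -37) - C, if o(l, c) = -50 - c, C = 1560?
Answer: -1573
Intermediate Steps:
o(44, -37) - C = (-50 - 1*(-37)) - 1*1560 = (-50 + 37) - 1560 = -13 - 1560 = -1573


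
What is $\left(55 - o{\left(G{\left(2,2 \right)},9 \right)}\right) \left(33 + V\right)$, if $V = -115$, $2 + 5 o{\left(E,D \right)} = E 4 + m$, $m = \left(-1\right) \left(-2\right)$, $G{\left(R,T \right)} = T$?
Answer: $- \frac{21894}{5} \approx -4378.8$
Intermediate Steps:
$m = 2$
$o{\left(E,D \right)} = \frac{4 E}{5}$ ($o{\left(E,D \right)} = - \frac{2}{5} + \frac{E 4 + 2}{5} = - \frac{2}{5} + \frac{4 E + 2}{5} = - \frac{2}{5} + \frac{2 + 4 E}{5} = - \frac{2}{5} + \left(\frac{2}{5} + \frac{4 E}{5}\right) = \frac{4 E}{5}$)
$\left(55 - o{\left(G{\left(2,2 \right)},9 \right)}\right) \left(33 + V\right) = \left(55 - \frac{4}{5} \cdot 2\right) \left(33 - 115\right) = \left(55 - \frac{8}{5}\right) \left(-82\right) = \frac{267}{5} \left(-82\right) = - \frac{21894}{5}$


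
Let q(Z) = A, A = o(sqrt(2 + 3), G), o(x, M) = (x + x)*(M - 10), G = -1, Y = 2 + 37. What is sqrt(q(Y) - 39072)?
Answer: sqrt(-39072 - 22*sqrt(5)) ≈ 197.79*I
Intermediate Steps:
Y = 39
o(x, M) = 2*x*(-10 + M) (o(x, M) = (2*x)*(-10 + M) = 2*x*(-10 + M))
A = -22*sqrt(5) (A = 2*sqrt(2 + 3)*(-10 - 1) = 2*sqrt(5)*(-11) = -22*sqrt(5) ≈ -49.193)
q(Z) = -22*sqrt(5)
sqrt(q(Y) - 39072) = sqrt(-22*sqrt(5) - 39072) = sqrt(-39072 - 22*sqrt(5))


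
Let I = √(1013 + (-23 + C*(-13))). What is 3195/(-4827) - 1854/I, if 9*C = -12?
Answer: -1065/1609 - 927*√9066/1511 ≈ -59.077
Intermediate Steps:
C = -4/3 (C = (⅑)*(-12) = -4/3 ≈ -1.3333)
I = √9066/3 (I = √(1013 + (-23 - 4/3*(-13))) = √(1013 + (-23 + 52/3)) = √(1013 - 17/3) = √(3022/3) = √9066/3 ≈ 31.739)
3195/(-4827) - 1854/I = 3195/(-4827) - 1854*√9066/3022 = 3195*(-1/4827) - 927*√9066/1511 = -1065/1609 - 927*√9066/1511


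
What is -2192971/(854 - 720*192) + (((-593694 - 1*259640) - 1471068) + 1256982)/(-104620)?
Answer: 18803859507/718666166 ≈ 26.165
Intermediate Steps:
-2192971/(854 - 720*192) + (((-593694 - 1*259640) - 1471068) + 1256982)/(-104620) = -2192971/(854 - 138240) + (((-593694 - 259640) - 1471068) + 1256982)*(-1/104620) = -2192971/(-137386) + ((-853334 - 1471068) + 1256982)*(-1/104620) = -2192971*(-1/137386) + (-2324402 + 1256982)*(-1/104620) = 2192971/137386 - 1067420*(-1/104620) = 2192971/137386 + 53371/5231 = 18803859507/718666166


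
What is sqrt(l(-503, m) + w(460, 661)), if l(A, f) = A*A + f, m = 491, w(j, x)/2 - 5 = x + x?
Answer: sqrt(256154) ≈ 506.12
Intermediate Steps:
w(j, x) = 10 + 4*x (w(j, x) = 10 + 2*(x + x) = 10 + 2*(2*x) = 10 + 4*x)
l(A, f) = f + A**2 (l(A, f) = A**2 + f = f + A**2)
sqrt(l(-503, m) + w(460, 661)) = sqrt((491 + (-503)**2) + (10 + 4*661)) = sqrt((491 + 253009) + (10 + 2644)) = sqrt(253500 + 2654) = sqrt(256154)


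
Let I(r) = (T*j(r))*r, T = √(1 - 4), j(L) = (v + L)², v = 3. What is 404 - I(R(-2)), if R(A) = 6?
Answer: 404 - 486*I*√3 ≈ 404.0 - 841.78*I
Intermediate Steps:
j(L) = (3 + L)²
T = I*√3 (T = √(-3) = I*√3 ≈ 1.732*I)
I(r) = I*r*√3*(3 + r)² (I(r) = ((I*√3)*(3 + r)²)*r = (I*√3*(3 + r)²)*r = I*r*√3*(3 + r)²)
404 - I(R(-2)) = 404 - I*6*√3*(3 + 6)² = 404 - I*6*√3*9² = 404 - I*6*√3*81 = 404 - 486*I*√3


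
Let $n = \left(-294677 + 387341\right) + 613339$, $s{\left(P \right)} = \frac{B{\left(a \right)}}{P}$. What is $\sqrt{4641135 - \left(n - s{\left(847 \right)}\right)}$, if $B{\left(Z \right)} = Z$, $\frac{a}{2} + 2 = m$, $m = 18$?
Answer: $\frac{2 \sqrt{5832849463}}{77} \approx 1983.7$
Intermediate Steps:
$a = 32$ ($a = -4 + 2 \cdot 18 = -4 + 36 = 32$)
$s{\left(P \right)} = \frac{32}{P}$
$n = 706003$ ($n = 92664 + 613339 = 706003$)
$\sqrt{4641135 - \left(n - s{\left(847 \right)}\right)} = \sqrt{4641135 + \left(\frac{32}{847} - 706003\right)} = \sqrt{4641135 - \frac{597984509}{847}} = \sqrt{\frac{3333056836}{847}} = \frac{2 \sqrt{5832849463}}{77}$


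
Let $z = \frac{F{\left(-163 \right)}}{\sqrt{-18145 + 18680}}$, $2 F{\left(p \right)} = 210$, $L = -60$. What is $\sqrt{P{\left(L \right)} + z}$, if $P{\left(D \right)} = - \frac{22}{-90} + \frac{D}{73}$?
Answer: $\frac{\sqrt{-7927344845 + 2694209175 \sqrt{535}}}{117165} \approx 1.9905$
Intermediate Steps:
$F{\left(p \right)} = 105$ ($F{\left(p \right)} = \frac{1}{2} \cdot 210 = 105$)
$P{\left(D \right)} = \frac{11}{45} + \frac{D}{73}$ ($P{\left(D \right)} = \left(-22\right) \left(- \frac{1}{90}\right) + D \frac{1}{73} = \frac{11}{45} + \frac{D}{73}$)
$z = \frac{21 \sqrt{535}}{107}$ ($z = \frac{105}{\sqrt{-18145 + 18680}} = \frac{105}{\sqrt{535}} = 105 \frac{\sqrt{535}}{535} = \frac{21 \sqrt{535}}{107} \approx 4.5395$)
$\sqrt{P{\left(L \right)} + z} = \sqrt{\left(\frac{11}{45} + \frac{1}{73} \left(-60\right)\right) + \frac{21 \sqrt{535}}{107}} = \sqrt{\left(\frac{11}{45} - \frac{60}{73}\right) + \frac{21 \sqrt{535}}{107}} = \sqrt{- \frac{1897}{3285} + \frac{21 \sqrt{535}}{107}}$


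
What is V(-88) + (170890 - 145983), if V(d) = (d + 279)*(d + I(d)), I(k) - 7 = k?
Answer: -7372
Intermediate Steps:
I(k) = 7 + k
V(d) = (7 + 2*d)*(279 + d) (V(d) = (d + 279)*(d + (7 + d)) = (279 + d)*(7 + 2*d) = (7 + 2*d)*(279 + d))
V(-88) + (170890 - 145983) = (1953 + 2*(-88)**2 + 565*(-88)) + (170890 - 145983) = (1953 + 2*7744 - 49720) + 24907 = (1953 + 15488 - 49720) + 24907 = -32279 + 24907 = -7372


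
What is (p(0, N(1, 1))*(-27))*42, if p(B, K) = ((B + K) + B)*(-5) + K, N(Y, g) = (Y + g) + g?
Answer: 13608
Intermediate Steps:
N(Y, g) = Y + 2*g
p(B, K) = -10*B - 4*K (p(B, K) = (K + 2*B)*(-5) + K = (-10*B - 5*K) + K = -10*B - 4*K)
(p(0, N(1, 1))*(-27))*42 = ((-10*0 - 4*(1 + 2*1))*(-27))*42 = ((0 - 4*(1 + 2))*(-27))*42 = ((0 - 4*3)*(-27))*42 = ((0 - 12)*(-27))*42 = -12*(-27)*42 = 324*42 = 13608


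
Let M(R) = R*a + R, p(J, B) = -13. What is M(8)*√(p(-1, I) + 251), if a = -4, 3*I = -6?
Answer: -24*√238 ≈ -370.25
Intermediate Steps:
I = -2 (I = (⅓)*(-6) = -2)
M(R) = -3*R (M(R) = R*(-4) + R = -4*R + R = -3*R)
M(8)*√(p(-1, I) + 251) = (-3*8)*√(-13 + 251) = -24*√238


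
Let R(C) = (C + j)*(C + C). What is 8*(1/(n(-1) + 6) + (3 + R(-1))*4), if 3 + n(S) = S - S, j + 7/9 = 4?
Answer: -392/9 ≈ -43.556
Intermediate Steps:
j = 29/9 (j = -7/9 + 4 = 29/9 ≈ 3.2222)
R(C) = 2*C*(29/9 + C) (R(C) = (C + 29/9)*(C + C) = (29/9 + C)*(2*C) = 2*C*(29/9 + C))
n(S) = -3 (n(S) = -3 + (S - S) = -3 + 0 = -3)
8*(1/(n(-1) + 6) + (3 + R(-1))*4) = 8*(1/(-3 + 6) + (3 + (2/9)*(-1)*(29 + 9*(-1)))*4) = 8*(1/3 + (3 + (2/9)*(-1)*(29 - 9))*4) = 8*(⅓ + (3 + (2/9)*(-1)*20)*4) = 8*(⅓ + (3 - 40/9)*4) = 8*(⅓ - 13/9*4) = 8*(⅓ - 52/9) = 8*(-49/9) = -392/9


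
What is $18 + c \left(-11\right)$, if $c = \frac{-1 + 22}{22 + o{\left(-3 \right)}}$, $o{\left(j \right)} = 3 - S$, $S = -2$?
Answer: $\frac{85}{9} \approx 9.4444$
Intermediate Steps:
$o{\left(j \right)} = 5$ ($o{\left(j \right)} = 3 - -2 = 3 + 2 = 5$)
$c = \frac{7}{9}$ ($c = \frac{-1 + 22}{22 + 5} = \frac{21}{27} = 21 \cdot \frac{1}{27} = \frac{7}{9} \approx 0.77778$)
$18 + c \left(-11\right) = 18 + \frac{7}{9} \left(-11\right) = 18 - \frac{77}{9} = \frac{85}{9}$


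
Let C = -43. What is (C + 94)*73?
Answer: 3723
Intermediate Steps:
(C + 94)*73 = (-43 + 94)*73 = 51*73 = 3723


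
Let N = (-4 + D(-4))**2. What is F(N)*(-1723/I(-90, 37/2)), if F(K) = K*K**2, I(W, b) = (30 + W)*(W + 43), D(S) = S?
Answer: -112918528/705 ≈ -1.6017e+5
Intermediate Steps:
I(W, b) = (30 + W)*(43 + W)
N = 64 (N = (-4 - 4)**2 = (-8)**2 = 64)
F(K) = K**3
F(N)*(-1723/I(-90, 37/2)) = 64**3*(-1723/(1290 + (-90)**2 + 73*(-90))) = 262144*(-1723/(1290 + 8100 - 6570)) = 262144*(-1723/2820) = -112918528/705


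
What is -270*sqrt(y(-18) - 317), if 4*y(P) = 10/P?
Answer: -315*I*sqrt(233) ≈ -4808.3*I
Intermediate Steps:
y(P) = 5/(2*P) (y(P) = (10/P)/4 = 5/(2*P))
-270*sqrt(y(-18) - 317) = -270*sqrt((5/2)/(-18) - 317) = -270*sqrt((5/2)*(-1/18) - 317) = -270*sqrt(-5/36 - 317) = -315*I*sqrt(233)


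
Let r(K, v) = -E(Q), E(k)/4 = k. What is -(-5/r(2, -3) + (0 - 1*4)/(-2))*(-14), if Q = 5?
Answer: 63/2 ≈ 31.500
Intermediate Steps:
E(k) = 4*k
r(K, v) = -20 (r(K, v) = -4*5 = -1*20 = -20)
-(-5/r(2, -3) + (0 - 1*4)/(-2))*(-14) = -(-5/(-20) + (0 - 1*4)/(-2))*(-14) = -(-5*(-1/20) + (0 - 4)*(-½))*(-14) = -(¼ - 4*(-½))*(-14) = -(¼ + 2)*(-14) = -1*9/4*(-14) = -9/4*(-14) = 63/2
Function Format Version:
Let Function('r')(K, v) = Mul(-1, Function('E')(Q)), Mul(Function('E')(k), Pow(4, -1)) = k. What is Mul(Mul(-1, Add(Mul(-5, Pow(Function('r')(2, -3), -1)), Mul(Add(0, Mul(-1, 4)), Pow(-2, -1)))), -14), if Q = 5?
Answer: Rational(63, 2) ≈ 31.500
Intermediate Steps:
Function('E')(k) = Mul(4, k)
Function('r')(K, v) = -20 (Function('r')(K, v) = Mul(-1, Mul(4, 5)) = Mul(-1, 20) = -20)
Mul(Mul(-1, Add(Mul(-5, Pow(Function('r')(2, -3), -1)), Mul(Add(0, Mul(-1, 4)), Pow(-2, -1)))), -14) = Mul(Mul(-1, Add(Mul(-5, Pow(-20, -1)), Mul(Add(0, Mul(-1, 4)), Pow(-2, -1)))), -14) = Mul(Mul(-1, Add(Mul(-5, Rational(-1, 20)), Mul(Add(0, -4), Rational(-1, 2)))), -14) = Mul(Mul(-1, Add(Rational(1, 4), Mul(-4, Rational(-1, 2)))), -14) = Mul(Mul(-1, Add(Rational(1, 4), 2)), -14) = Mul(Mul(-1, Rational(9, 4)), -14) = Mul(Rational(-9, 4), -14) = Rational(63, 2)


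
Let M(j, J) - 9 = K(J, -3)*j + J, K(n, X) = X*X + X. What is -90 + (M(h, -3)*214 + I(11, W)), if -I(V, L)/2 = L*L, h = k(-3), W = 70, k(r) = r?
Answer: -12458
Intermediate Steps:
h = -3
I(V, L) = -2*L² (I(V, L) = -2*L*L = -2*L²)
K(n, X) = X + X² (K(n, X) = X² + X = X + X²)
M(j, J) = 9 + J + 6*j (M(j, J) = 9 + ((-3*(1 - 3))*j + J) = 9 + ((-3*(-2))*j + J) = 9 + (6*j + J) = 9 + (J + 6*j) = 9 + J + 6*j)
-90 + (M(h, -3)*214 + I(11, W)) = -90 + ((9 - 3 + 6*(-3))*214 - 2*70²) = -90 + ((9 - 3 - 18)*214 - 2*4900) = -90 + (-12*214 - 9800) = -90 + (-2568 - 9800) = -90 - 12368 = -12458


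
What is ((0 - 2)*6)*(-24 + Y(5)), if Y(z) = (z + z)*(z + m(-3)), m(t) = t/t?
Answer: -432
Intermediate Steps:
m(t) = 1
Y(z) = 2*z*(1 + z) (Y(z) = (z + z)*(z + 1) = (2*z)*(1 + z) = 2*z*(1 + z))
((0 - 2)*6)*(-24 + Y(5)) = ((0 - 2)*6)*(-24 + 2*5*(1 + 5)) = (-2*6)*(-24 + 2*5*6) = -12*(-24 + 60) = -12*36 = -432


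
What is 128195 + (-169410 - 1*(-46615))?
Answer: 5400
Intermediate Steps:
128195 + (-169410 - 1*(-46615)) = 128195 + (-169410 + 46615) = 128195 - 122795 = 5400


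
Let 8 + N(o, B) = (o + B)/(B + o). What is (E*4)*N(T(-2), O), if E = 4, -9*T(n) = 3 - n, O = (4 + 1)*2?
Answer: -112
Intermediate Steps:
O = 10 (O = 5*2 = 10)
T(n) = -⅓ + n/9 (T(n) = -(3 - n)/9 = -⅓ + n/9)
N(o, B) = -7 (N(o, B) = -8 + (o + B)/(B + o) = -8 + (B + o)/(B + o) = -8 + 1 = -7)
(E*4)*N(T(-2), O) = (4*4)*(-7) = 16*(-7) = -112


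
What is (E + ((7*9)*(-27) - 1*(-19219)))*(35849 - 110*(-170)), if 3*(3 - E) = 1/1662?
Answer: 529487172005/554 ≈ 9.5575e+8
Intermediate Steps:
E = 14957/4986 (E = 3 - 1/3/1662 = 3 - 1/3*1/1662 = 3 - 1/4986 = 14957/4986 ≈ 2.9998)
(E + ((7*9)*(-27) - 1*(-19219)))*(35849 - 110*(-170)) = (14957/4986 + ((7*9)*(-27) - 1*(-19219)))*(35849 - 110*(-170)) = (14957/4986 + (63*(-27) + 19219))*(35849 + 18700) = (14957/4986 + (-1701 + 19219))*54549 = (14957/4986 + 17518)*54549 = (87359705/4986)*54549 = 529487172005/554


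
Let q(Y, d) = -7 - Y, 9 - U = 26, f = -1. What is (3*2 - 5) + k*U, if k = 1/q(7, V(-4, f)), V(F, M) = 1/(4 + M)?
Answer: 31/14 ≈ 2.2143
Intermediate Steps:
U = -17 (U = 9 - 1*26 = 9 - 26 = -17)
k = -1/14 (k = 1/(-7 - 1*7) = 1/(-7 - 7) = 1/(-14) = -1/14 ≈ -0.071429)
(3*2 - 5) + k*U = (3*2 - 5) - 1/14*(-17) = (6 - 5) + 17/14 = 1 + 17/14 = 31/14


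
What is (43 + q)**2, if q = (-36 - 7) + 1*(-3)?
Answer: 9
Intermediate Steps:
q = -46 (q = -43 - 3 = -46)
(43 + q)**2 = (43 - 46)**2 = (-3)**2 = 9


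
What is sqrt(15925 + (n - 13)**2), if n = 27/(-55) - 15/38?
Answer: sqrt(70404210941)/2090 ≈ 126.96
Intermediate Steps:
n = -1851/2090 (n = 27*(-1/55) - 15*1/38 = -27/55 - 15/38 = -1851/2090 ≈ -0.88565)
sqrt(15925 + (n - 13)**2) = sqrt(15925 + (-1851/2090 - 13)**2) = sqrt(15925 + (-29021/2090)**2) = sqrt(15925 + 842218441/4368100) = sqrt(70404210941/4368100) = sqrt(70404210941)/2090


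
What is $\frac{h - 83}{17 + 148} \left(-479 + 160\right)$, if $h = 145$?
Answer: $- \frac{1798}{15} \approx -119.87$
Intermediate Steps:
$\frac{h - 83}{17 + 148} \left(-479 + 160\right) = \frac{145 - 83}{17 + 148} \left(-479 + 160\right) = \frac{62}{165} \left(-319\right) = - \frac{1798}{15}$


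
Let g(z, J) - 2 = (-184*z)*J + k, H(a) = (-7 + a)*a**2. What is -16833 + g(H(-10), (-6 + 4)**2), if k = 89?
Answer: 1234458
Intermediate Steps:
H(a) = a**2*(-7 + a)
g(z, J) = 91 - 184*J*z (g(z, J) = 2 + ((-184*z)*J + 89) = 2 + (-184*J*z + 89) = 2 + (89 - 184*J*z) = 91 - 184*J*z)
-16833 + g(H(-10), (-6 + 4)**2) = -16833 + (91 - 184*(-6 + 4)**2*(-10)**2*(-7 - 10)) = -16833 + (91 - 184*(-2)**2*100*(-17)) = -16833 + (91 - 184*4*(-1700)) = -16833 + (91 + 1251200) = -16833 + 1251291 = 1234458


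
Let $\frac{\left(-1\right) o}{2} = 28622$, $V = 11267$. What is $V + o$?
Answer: $-45977$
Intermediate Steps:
$o = -57244$ ($o = \left(-2\right) 28622 = -57244$)
$V + o = 11267 - 57244 = -45977$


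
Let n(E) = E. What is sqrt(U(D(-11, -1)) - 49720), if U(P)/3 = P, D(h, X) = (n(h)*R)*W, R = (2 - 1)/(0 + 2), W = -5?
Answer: 95*I*sqrt(22)/2 ≈ 222.79*I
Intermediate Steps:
R = 1/2 ≈ 0.50000
D(h, X) = -5*h/2 (D(h, X) = (h*(1/2))*(-5) = (h/2)*(-5) = -5*h/2)
U(P) = 3*P
sqrt(U(D(-11, -1)) - 49720) = sqrt(3*(-5/2*(-11)) - 49720) = sqrt(3*(55/2) - 49720) = sqrt(165/2 - 49720) = sqrt(-99275/2) = 95*I*sqrt(22)/2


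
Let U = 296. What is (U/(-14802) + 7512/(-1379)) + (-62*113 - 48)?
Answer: -72048776270/10205979 ≈ -7059.5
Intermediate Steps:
(U/(-14802) + 7512/(-1379)) + (-62*113 - 48) = (296/(-14802) + 7512/(-1379)) + (-62*113 - 48) = (296*(-1/14802) + 7512*(-1/1379)) + (-7006 - 48) = (-148/7401 - 7512/1379) - 7054 = -55800404/10205979 - 7054 = -72048776270/10205979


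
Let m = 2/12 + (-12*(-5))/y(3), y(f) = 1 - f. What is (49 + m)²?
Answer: 13225/36 ≈ 367.36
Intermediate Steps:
m = -179/6 (m = 2/12 + (-12*(-5))/(1 - 1*3) = 2*(1/12) + 60/(1 - 3) = ⅙ + 60/(-2) = ⅙ + 60*(-½) = ⅙ - 30 = -179/6 ≈ -29.833)
(49 + m)² = (49 - 179/6)² = (115/6)² = 13225/36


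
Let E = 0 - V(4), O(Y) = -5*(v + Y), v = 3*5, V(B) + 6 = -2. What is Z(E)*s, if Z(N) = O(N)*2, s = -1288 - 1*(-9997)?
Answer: -2003070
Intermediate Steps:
V(B) = -8 (V(B) = -6 - 2 = -8)
v = 15
O(Y) = -75 - 5*Y (O(Y) = -5*(15 + Y) = -75 - 5*Y)
E = 8 (E = 0 - 1*(-8) = 0 + 8 = 8)
s = 8709 (s = -1288 + 9997 = 8709)
Z(N) = -150 - 10*N (Z(N) = (-75 - 5*N)*2 = -150 - 10*N)
Z(E)*s = (-150 - 10*8)*8709 = (-150 - 80)*8709 = -230*8709 = -2003070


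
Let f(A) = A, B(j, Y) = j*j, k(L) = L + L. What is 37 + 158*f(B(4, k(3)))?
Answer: 2565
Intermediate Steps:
k(L) = 2*L
B(j, Y) = j**2
37 + 158*f(B(4, k(3))) = 37 + 158*4**2 = 37 + 158*16 = 37 + 2528 = 2565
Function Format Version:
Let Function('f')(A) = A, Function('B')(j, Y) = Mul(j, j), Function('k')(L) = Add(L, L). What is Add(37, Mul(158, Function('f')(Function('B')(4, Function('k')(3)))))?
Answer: 2565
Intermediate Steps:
Function('k')(L) = Mul(2, L)
Function('B')(j, Y) = Pow(j, 2)
Add(37, Mul(158, Function('f')(Function('B')(4, Function('k')(3))))) = Add(37, Mul(158, Pow(4, 2))) = Add(37, Mul(158, 16)) = Add(37, 2528) = 2565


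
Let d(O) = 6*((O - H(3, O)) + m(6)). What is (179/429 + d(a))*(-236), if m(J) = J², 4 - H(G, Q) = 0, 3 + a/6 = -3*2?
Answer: 13321964/429 ≈ 31054.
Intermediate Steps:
a = -54 (a = -18 + 6*(-3*2) = -18 + 6*(-6) = -18 - 36 = -54)
H(G, Q) = 4 (H(G, Q) = 4 - 1*0 = 4 + 0 = 4)
d(O) = 192 + 6*O (d(O) = 6*((O - 1*4) + 6²) = 6*((O - 4) + 36) = 6*((-4 + O) + 36) = 6*(32 + O) = 192 + 6*O)
(179/429 + d(a))*(-236) = (179/429 + (192 + 6*(-54)))*(-236) = (179*(1/429) + (192 - 324))*(-236) = (179/429 - 132)*(-236) = -56449/429*(-236) = 13321964/429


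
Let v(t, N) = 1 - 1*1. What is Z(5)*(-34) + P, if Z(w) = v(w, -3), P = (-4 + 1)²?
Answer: 9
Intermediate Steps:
v(t, N) = 0 (v(t, N) = 1 - 1 = 0)
P = 9 (P = (-3)² = 9)
Z(w) = 0
Z(5)*(-34) + P = 0*(-34) + 9 = 0 + 9 = 9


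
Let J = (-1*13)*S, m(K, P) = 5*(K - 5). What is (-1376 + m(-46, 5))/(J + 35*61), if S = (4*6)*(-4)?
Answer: -1631/3383 ≈ -0.48212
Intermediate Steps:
m(K, P) = -25 + 5*K (m(K, P) = 5*(-5 + K) = -25 + 5*K)
S = -96 (S = 24*(-4) = -96)
J = 1248 (J = -1*13*(-96) = -13*(-96) = 1248)
(-1376 + m(-46, 5))/(J + 35*61) = (-1376 + (-25 + 5*(-46)))/(1248 + 35*61) = (-1376 + (-25 - 230))/(1248 + 2135) = (-1376 - 255)/3383 = -1631*1/3383 = -1631/3383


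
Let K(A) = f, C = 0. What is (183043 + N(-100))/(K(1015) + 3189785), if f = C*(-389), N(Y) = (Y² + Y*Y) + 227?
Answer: 40654/637957 ≈ 0.063725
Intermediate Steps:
N(Y) = 227 + 2*Y² (N(Y) = (Y² + Y²) + 227 = 2*Y² + 227 = 227 + 2*Y²)
f = 0 (f = 0*(-389) = 0)
K(A) = 0
(183043 + N(-100))/(K(1015) + 3189785) = (183043 + (227 + 2*(-100)²))/(0 + 3189785) = (183043 + (227 + 2*10000))/3189785 = (183043 + (227 + 20000))*(1/3189785) = (183043 + 20227)*(1/3189785) = 203270*(1/3189785) = 40654/637957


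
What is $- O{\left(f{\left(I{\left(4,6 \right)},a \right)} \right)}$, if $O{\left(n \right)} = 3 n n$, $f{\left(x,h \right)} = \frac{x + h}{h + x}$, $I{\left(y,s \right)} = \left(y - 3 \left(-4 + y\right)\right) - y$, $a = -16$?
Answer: $-3$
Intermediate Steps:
$I{\left(y,s \right)} = 12 - 3 y$ ($I{\left(y,s \right)} = \left(y - \left(-12 + 3 y\right)\right) - y = \left(12 - 2 y\right) - y = 12 - 3 y$)
$f{\left(x,h \right)} = 1$ ($f{\left(x,h \right)} = \frac{h + x}{h + x} = 1$)
$O{\left(n \right)} = 3 n^{2}$
$- O{\left(f{\left(I{\left(4,6 \right)},a \right)} \right)} = - 3 \cdot 1^{2} = - 3 \cdot 1 = \left(-1\right) 3 = -3$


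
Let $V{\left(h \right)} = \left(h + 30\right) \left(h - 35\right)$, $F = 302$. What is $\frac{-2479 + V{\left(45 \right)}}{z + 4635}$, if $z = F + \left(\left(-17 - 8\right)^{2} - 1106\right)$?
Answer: $- \frac{1729}{4456} \approx -0.38802$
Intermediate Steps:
$z = -179$ ($z = 302 + \left(\left(-17 - 8\right)^{2} - 1106\right) = 302 - \left(1106 - \left(-25\right)^{2}\right) = 302 + \left(625 - 1106\right) = 302 - 481 = -179$)
$V{\left(h \right)} = \left(-35 + h\right) \left(30 + h\right)$ ($V{\left(h \right)} = \left(30 + h\right) \left(-35 + h\right) = \left(-35 + h\right) \left(30 + h\right)$)
$\frac{-2479 + V{\left(45 \right)}}{z + 4635} = \frac{-2479 - \left(1275 - 2025\right)}{-179 + 4635} = \frac{-2479 - -750}{4456} = \left(-2479 + 750\right) \frac{1}{4456} = \left(-1729\right) \frac{1}{4456} = - \frac{1729}{4456}$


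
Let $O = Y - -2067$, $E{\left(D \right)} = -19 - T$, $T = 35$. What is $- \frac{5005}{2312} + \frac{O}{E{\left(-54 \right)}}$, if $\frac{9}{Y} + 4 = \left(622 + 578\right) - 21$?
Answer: $- \frac{988800043}{24449400} \approx -40.443$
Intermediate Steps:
$E{\left(D \right)} = -54$ ($E{\left(D \right)} = -19 - 35 = -54$)
$Y = \frac{9}{1175}$ ($Y = \frac{9}{-4 + \left(\left(622 + 578\right) - 21\right)} = \frac{9}{-4 + \left(1200 - 21\right)} = \frac{9}{-4 + 1179} = \frac{9}{1175} \approx 0.0076596$)
$O = \frac{2428734}{1175}$ ($O = \frac{9}{1175} - -2067 = \frac{9}{1175} + 2067 = \frac{2428734}{1175} \approx 2067.0$)
$- \frac{5005}{2312} + \frac{O}{E{\left(-54 \right)}} = - \frac{5005}{2312} + \frac{2428734}{1175 \left(-54\right)} = \left(-5005\right) \frac{1}{2312} + \frac{2428734}{1175} \left(- \frac{1}{54}\right) = - \frac{5005}{2312} - \frac{404789}{10575} = - \frac{988800043}{24449400}$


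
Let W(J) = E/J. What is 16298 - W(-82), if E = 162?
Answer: 668299/41 ≈ 16300.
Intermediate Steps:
W(J) = 162/J
16298 - W(-82) = 16298 - 162/(-82) = 16298 - 162*(-1)/82 = 16298 - 1*(-81/41) = 16298 + 81/41 = 668299/41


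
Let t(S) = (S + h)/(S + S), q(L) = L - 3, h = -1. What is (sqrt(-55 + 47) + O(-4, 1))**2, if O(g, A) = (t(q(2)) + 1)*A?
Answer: -4 + 8*I*sqrt(2) ≈ -4.0 + 11.314*I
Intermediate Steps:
q(L) = -3 + L
t(S) = (-1 + S)/(2*S) (t(S) = (S - 1)/(S + S) = (-1 + S)/((2*S)) = (-1 + S)*(1/(2*S)) = (-1 + S)/(2*S))
O(g, A) = 2*A (O(g, A) = ((-1 + (-3 + 2))/(2*(-3 + 2)) + 1)*A = ((1/2)*(-1 - 1)/(-1) + 1)*A = ((1/2)*(-1)*(-2) + 1)*A = (1 + 1)*A = 2*A)
(sqrt(-55 + 47) + O(-4, 1))**2 = (sqrt(-55 + 47) + 2*1)**2 = (sqrt(-8) + 2)**2 = (2*I*sqrt(2) + 2)**2 = (2 + 2*I*sqrt(2))**2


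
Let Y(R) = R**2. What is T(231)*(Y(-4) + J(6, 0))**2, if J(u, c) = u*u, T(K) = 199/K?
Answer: 538096/231 ≈ 2329.4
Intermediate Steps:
J(u, c) = u**2
T(231)*(Y(-4) + J(6, 0))**2 = (199/231)*((-4)**2 + 6**2)**2 = (199*(1/231))*(16 + 36)**2 = (199/231)*52**2 = (199/231)*2704 = 538096/231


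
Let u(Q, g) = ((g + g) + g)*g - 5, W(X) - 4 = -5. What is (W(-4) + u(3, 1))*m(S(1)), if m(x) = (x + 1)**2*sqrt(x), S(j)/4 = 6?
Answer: -3750*sqrt(6) ≈ -9185.6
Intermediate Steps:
W(X) = -1 (W(X) = 4 - 5 = -1)
S(j) = 24 (S(j) = 4*6 = 24)
u(Q, g) = -5 + 3*g**2 (u(Q, g) = (2*g + g)*g - 5 = (3*g)*g - 5 = 3*g**2 - 5 = -5 + 3*g**2)
m(x) = sqrt(x)*(1 + x)**2 (m(x) = (1 + x)**2*sqrt(x) = sqrt(x)*(1 + x)**2)
(W(-4) + u(3, 1))*m(S(1)) = (-1 + (-5 + 3*1**2))*(sqrt(24)*(1 + 24)**2) = (-1 + (-5 + 3*1))*((2*sqrt(6))*25**2) = (-1 + (-5 + 3))*((2*sqrt(6))*625) = (-1 - 2)*(1250*sqrt(6)) = -3750*sqrt(6)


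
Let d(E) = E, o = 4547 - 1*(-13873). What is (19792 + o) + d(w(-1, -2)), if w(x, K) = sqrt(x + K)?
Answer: 38212 + I*sqrt(3) ≈ 38212.0 + 1.732*I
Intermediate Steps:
o = 18420 (o = 4547 + 13873 = 18420)
w(x, K) = sqrt(K + x)
(19792 + o) + d(w(-1, -2)) = (19792 + 18420) + sqrt(-2 - 1) = 38212 + sqrt(-3) = 38212 + I*sqrt(3)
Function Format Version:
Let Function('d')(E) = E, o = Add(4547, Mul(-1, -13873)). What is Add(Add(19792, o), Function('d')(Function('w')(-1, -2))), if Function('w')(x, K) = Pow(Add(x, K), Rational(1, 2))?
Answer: Add(38212, Mul(I, Pow(3, Rational(1, 2)))) ≈ Add(38212., Mul(1.7320, I))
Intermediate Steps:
o = 18420 (o = Add(4547, 13873) = 18420)
Function('w')(x, K) = Pow(Add(K, x), Rational(1, 2))
Add(Add(19792, o), Function('d')(Function('w')(-1, -2))) = Add(Add(19792, 18420), Pow(Add(-2, -1), Rational(1, 2))) = Add(38212, Pow(-3, Rational(1, 2))) = Add(38212, Mul(I, Pow(3, Rational(1, 2))))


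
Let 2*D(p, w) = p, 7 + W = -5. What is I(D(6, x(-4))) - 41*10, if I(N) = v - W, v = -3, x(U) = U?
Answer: -401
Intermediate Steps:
W = -12 (W = -7 - 5 = -12)
D(p, w) = p/2
I(N) = 9 (I(N) = -3 - 1*(-12) = -3 + 12 = 9)
I(D(6, x(-4))) - 41*10 = 9 - 41*10 = 9 - 410 = -401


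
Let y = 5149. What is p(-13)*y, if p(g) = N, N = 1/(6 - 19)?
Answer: -5149/13 ≈ -396.08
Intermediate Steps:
N = -1/13 (N = 1/(-13) = -1/13 ≈ -0.076923)
p(g) = -1/13
p(-13)*y = -1/13*5149 = -5149/13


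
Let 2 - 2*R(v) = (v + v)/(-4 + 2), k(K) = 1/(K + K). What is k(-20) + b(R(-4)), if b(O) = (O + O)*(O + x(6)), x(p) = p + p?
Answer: -881/40 ≈ -22.025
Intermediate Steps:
x(p) = 2*p
k(K) = 1/(2*K)
R(v) = 1 + v/2 (R(v) = 1 - (v + v)/(2*(-4 + 2)) = 1 - 2*v/(2*(-2)) = 1 - 2*v*(-1)/(2*2) = 1 - (-1)*v/2 = 1 + v/2)
b(O) = 2*O*(12 + O) (b(O) = (O + O)*(O + 2*6) = (2*O)*(O + 12) = (2*O)*(12 + O) = 2*O*(12 + O))
k(-20) + b(R(-4)) = (1/2)/(-20) + 2*(1 + (1/2)*(-4))*(12 + (1 + (1/2)*(-4))) = (1/2)*(-1/20) + 2*(1 - 2)*(12 + (1 - 2)) = -1/40 + 2*(-1)*(12 - 1) = -1/40 + 2*(-1)*11 = -1/40 - 22 = -881/40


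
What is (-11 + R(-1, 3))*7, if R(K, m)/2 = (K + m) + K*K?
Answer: -35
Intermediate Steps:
R(K, m) = 2*K + 2*m + 2*K² (R(K, m) = 2*((K + m) + K*K) = 2*((K + m) + K²) = 2*(K + m + K²) = 2*K + 2*m + 2*K²)
(-11 + R(-1, 3))*7 = (-11 + (2*(-1) + 2*3 + 2*(-1)²))*7 = (-11 + (-2 + 6 + 2*1))*7 = (-11 + (-2 + 6 + 2))*7 = (-11 + 6)*7 = -5*7 = -35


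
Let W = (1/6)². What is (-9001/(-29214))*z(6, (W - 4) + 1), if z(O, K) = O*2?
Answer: 18002/4869 ≈ 3.6973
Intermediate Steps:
W = 1/36 (W = (⅙)² = 1/36 ≈ 0.027778)
z(O, K) = 2*O
(-9001/(-29214))*z(6, (W - 4) + 1) = (-9001/(-29214))*(2*6) = -9001*(-1/29214)*12 = (9001/29214)*12 = 18002/4869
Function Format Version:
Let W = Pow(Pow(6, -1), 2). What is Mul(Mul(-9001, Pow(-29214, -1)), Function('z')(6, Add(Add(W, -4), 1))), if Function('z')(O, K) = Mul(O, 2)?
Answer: Rational(18002, 4869) ≈ 3.6973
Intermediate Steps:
W = Rational(1, 36) (W = Pow(Rational(1, 6), 2) = Rational(1, 36) ≈ 0.027778)
Function('z')(O, K) = Mul(2, O)
Mul(Mul(-9001, Pow(-29214, -1)), Function('z')(6, Add(Add(W, -4), 1))) = Mul(Mul(-9001, Pow(-29214, -1)), Mul(2, 6)) = Mul(Mul(-9001, Rational(-1, 29214)), 12) = Mul(Rational(9001, 29214), 12) = Rational(18002, 4869)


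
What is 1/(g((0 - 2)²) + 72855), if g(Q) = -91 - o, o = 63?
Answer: 1/72701 ≈ 1.3755e-5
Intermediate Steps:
g(Q) = -154 (g(Q) = -91 - 1*63 = -91 - 63 = -154)
1/(g((0 - 2)²) + 72855) = 1/(-154 + 72855) = 1/72701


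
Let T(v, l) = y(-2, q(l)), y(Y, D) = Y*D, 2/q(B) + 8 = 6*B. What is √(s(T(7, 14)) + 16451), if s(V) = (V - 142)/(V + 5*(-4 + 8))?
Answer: 3*√262446130/379 ≈ 128.23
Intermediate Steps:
q(B) = 2/(-8 + 6*B)
y(Y, D) = D*Y
T(v, l) = -2/(-4 + 3*l)
s(V) = (-142 + V)/(20 + V) (s(V) = (-142 + V)/(V + 5*4) = (-142 + V)/(V + 20) = (-142 + V)/(20 + V))
√(s(T(7, 14)) + 16451) = √((-142 - 2/(-4 + 3*14))/(20 - 2/(-4 + 3*14)) + 16451) = √((-142 - 2/(-4 + 42))/(20 - 2/(-4 + 42)) + 16451) = √((-142 - 2/38)/(20 - 2/38) + 16451) = √((-142 - 2*1/38)/(20 - 2*1/38) + 16451) = √((-142 - 1/19)/(20 - 1/19) + 16451) = √(-2699/19/(379/19) + 16451) = √((19/379)*(-2699/19) + 16451) = √(-2699/379 + 16451) = √(6232230/379) = 3*√262446130/379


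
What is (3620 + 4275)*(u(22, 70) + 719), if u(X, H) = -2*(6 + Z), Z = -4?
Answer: 5644925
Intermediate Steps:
u(X, H) = -4 (u(X, H) = -2*(6 - 4) = -2*2 = -4)
(3620 + 4275)*(u(22, 70) + 719) = (3620 + 4275)*(-4 + 719) = 7895*715 = 5644925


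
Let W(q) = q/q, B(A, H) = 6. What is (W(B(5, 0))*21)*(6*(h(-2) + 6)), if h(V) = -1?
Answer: 630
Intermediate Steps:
W(q) = 1
(W(B(5, 0))*21)*(6*(h(-2) + 6)) = (1*21)*(6*(-1 + 6)) = 21*(6*5) = 21*30 = 630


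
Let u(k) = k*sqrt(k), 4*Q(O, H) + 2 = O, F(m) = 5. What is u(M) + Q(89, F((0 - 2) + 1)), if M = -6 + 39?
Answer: 87/4 + 33*sqrt(33) ≈ 211.32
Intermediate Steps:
Q(O, H) = -1/2 + O/4
M = 33
u(k) = k**(3/2)
u(M) + Q(89, F((0 - 2) + 1)) = 33**(3/2) + (-1/2 + (1/4)*89) = 33*sqrt(33) + (-1/2 + 89/4) = 33*sqrt(33) + 87/4 = 87/4 + 33*sqrt(33)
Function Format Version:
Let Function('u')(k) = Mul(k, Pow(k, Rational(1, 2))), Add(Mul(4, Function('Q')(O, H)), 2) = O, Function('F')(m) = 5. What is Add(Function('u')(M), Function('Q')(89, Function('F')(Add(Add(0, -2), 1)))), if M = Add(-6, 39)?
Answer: Add(Rational(87, 4), Mul(33, Pow(33, Rational(1, 2)))) ≈ 211.32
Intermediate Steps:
Function('Q')(O, H) = Add(Rational(-1, 2), Mul(Rational(1, 4), O))
M = 33
Function('u')(k) = Pow(k, Rational(3, 2))
Add(Function('u')(M), Function('Q')(89, Function('F')(Add(Add(0, -2), 1)))) = Add(Pow(33, Rational(3, 2)), Add(Rational(-1, 2), Mul(Rational(1, 4), 89))) = Add(Mul(33, Pow(33, Rational(1, 2))), Add(Rational(-1, 2), Rational(89, 4))) = Add(Mul(33, Pow(33, Rational(1, 2))), Rational(87, 4)) = Add(Rational(87, 4), Mul(33, Pow(33, Rational(1, 2))))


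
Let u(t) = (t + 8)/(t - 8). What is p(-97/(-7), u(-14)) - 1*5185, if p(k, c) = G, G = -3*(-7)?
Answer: -5164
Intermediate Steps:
u(t) = (8 + t)/(-8 + t)
G = 21
p(k, c) = 21
p(-97/(-7), u(-14)) - 1*5185 = 21 - 1*5185 = 21 - 5185 = -5164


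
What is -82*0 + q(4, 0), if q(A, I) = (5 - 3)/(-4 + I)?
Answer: -1/2 ≈ -0.50000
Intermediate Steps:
q(A, I) = 2/(-4 + I)
-82*0 + q(4, 0) = -82*0 + 2/(-4 + 0) = 0 + 2/(-4) = 0 + 2*(-1/4) = 0 - 1/2 = -1/2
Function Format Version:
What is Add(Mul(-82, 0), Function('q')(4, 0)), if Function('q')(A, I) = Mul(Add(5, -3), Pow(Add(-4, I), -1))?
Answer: Rational(-1, 2) ≈ -0.50000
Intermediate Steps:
Function('q')(A, I) = Mul(2, Pow(Add(-4, I), -1))
Add(Mul(-82, 0), Function('q')(4, 0)) = Add(Mul(-82, 0), Mul(2, Pow(Add(-4, 0), -1))) = Add(0, Mul(2, Pow(-4, -1))) = Add(0, Mul(2, Rational(-1, 4))) = Add(0, Rational(-1, 2)) = Rational(-1, 2)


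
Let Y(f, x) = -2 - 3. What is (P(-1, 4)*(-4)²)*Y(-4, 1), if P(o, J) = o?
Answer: 80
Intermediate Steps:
Y(f, x) = -5
(P(-1, 4)*(-4)²)*Y(-4, 1) = -1*(-4)²*(-5) = -1*16*(-5) = -16*(-5) = 80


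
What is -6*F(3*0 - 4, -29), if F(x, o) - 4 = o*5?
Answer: 846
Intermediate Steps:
F(x, o) = 4 + 5*o (F(x, o) = 4 + o*5 = 4 + 5*o)
-6*F(3*0 - 4, -29) = -6*(4 + 5*(-29)) = -6*(4 - 145) = -6*(-141) = 846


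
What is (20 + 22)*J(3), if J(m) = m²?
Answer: 378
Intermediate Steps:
(20 + 22)*J(3) = (20 + 22)*3² = 42*9 = 378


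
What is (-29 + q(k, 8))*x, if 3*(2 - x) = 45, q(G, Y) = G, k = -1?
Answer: 390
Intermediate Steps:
x = -13 (x = 2 - ⅓*45 = 2 - 15 = -13)
(-29 + q(k, 8))*x = (-29 - 1)*(-13) = -30*(-13) = 390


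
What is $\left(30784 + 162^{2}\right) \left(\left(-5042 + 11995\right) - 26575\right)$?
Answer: $-1119003416$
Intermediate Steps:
$\left(30784 + 162^{2}\right) \left(\left(-5042 + 11995\right) - 26575\right) = \left(30784 + 26244\right) \left(6953 - 26575\right) = 57028 \left(-19622\right) = -1119003416$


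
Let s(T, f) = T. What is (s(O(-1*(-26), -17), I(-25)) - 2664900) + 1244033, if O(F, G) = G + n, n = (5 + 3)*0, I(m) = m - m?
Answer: -1420884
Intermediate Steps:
I(m) = 0
n = 0 (n = 8*0 = 0)
O(F, G) = G (O(F, G) = G + 0 = G)
(s(O(-1*(-26), -17), I(-25)) - 2664900) + 1244033 = (-17 - 2664900) + 1244033 = -2664917 + 1244033 = -1420884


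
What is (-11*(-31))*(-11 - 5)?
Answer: -5456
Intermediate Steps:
(-11*(-31))*(-11 - 5) = 341*(-16) = -5456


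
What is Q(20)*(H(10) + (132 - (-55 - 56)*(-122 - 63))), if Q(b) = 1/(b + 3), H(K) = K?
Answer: -20393/23 ≈ -886.65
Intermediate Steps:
Q(b) = 1/(3 + b)
Q(20)*(H(10) + (132 - (-55 - 56)*(-122 - 63))) = (10 + (132 - (-55 - 56)*(-122 - 63)))/(3 + 20) = (10 + (132 - (-111)*(-185)))/23 = (10 + (132 - 1*20535))/23 = (10 + (132 - 20535))/23 = (10 - 20403)/23 = (1/23)*(-20393) = -20393/23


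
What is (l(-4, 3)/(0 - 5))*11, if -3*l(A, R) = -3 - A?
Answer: 11/15 ≈ 0.73333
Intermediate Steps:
l(A, R) = 1 + A/3 (l(A, R) = -(-3 - A)/3 = 1 + A/3)
(l(-4, 3)/(0 - 5))*11 = ((1 + (⅓)*(-4))/(0 - 5))*11 = ((1 - 4/3)/(-5))*11 = -⅓*(-⅕)*11 = (1/15)*11 = 11/15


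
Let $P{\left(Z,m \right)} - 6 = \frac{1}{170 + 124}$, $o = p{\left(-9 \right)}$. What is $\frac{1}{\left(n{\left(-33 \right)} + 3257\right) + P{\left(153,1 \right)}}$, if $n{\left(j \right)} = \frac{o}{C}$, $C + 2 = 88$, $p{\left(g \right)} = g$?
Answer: $\frac{6321}{20624783} \approx 0.00030648$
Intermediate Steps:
$C = 86$ ($C = -2 + 88 = 86$)
$o = -9$
$n{\left(j \right)} = - \frac{9}{86}$
$P{\left(Z,m \right)} = \frac{1765}{294}$ ($P{\left(Z,m \right)} = 6 + \frac{1}{170 + 124} = 6 + \frac{1}{294} = \frac{1765}{294}$)
$\frac{1}{\left(n{\left(-33 \right)} + 3257\right) + P{\left(153,1 \right)}} = \frac{1}{\left(- \frac{9}{86} + 3257\right) + \frac{1765}{294}} = \frac{1}{\frac{280093}{86} + \frac{1765}{294}} = \frac{1}{\frac{20624783}{6321}} = \frac{6321}{20624783}$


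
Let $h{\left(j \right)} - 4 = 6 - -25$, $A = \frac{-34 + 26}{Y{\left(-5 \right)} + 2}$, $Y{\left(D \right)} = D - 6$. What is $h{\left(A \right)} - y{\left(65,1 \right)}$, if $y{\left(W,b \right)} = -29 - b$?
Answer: $65$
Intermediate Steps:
$Y{\left(D \right)} = -6 + D$ ($Y{\left(D \right)} = D - 6 = -6 + D$)
$A = \frac{8}{9}$ ($A = \frac{-34 + 26}{\left(-6 - 5\right) + 2} = - \frac{8}{-11 + 2} = - \frac{8}{-9} = \left(-8\right) \left(- \frac{1}{9}\right) = \frac{8}{9} \approx 0.88889$)
$h{\left(j \right)} = 35$ ($h{\left(j \right)} = 4 + \left(6 - -25\right) = 4 + \left(6 + 25\right) = 4 + 31 = 35$)
$h{\left(A \right)} - y{\left(65,1 \right)} = 35 - \left(-29 - 1\right) = 35 - -30 = 35 + 30 = 65$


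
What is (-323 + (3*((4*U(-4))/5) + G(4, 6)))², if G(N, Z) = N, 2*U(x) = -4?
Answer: 2621161/25 ≈ 1.0485e+5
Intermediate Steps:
U(x) = -2 (U(x) = (½)*(-4) = -2)
(-323 + (3*((4*U(-4))/5) + G(4, 6)))² = (-323 + (3*((4*(-2))/5) + 4))² = (-323 + (3*(-8*⅕) + 4))² = (-323 + (3*(-8/5) + 4))² = (-323 + (-24/5 + 4))² = (-323 - ⅘)² = (-1619/5)² = 2621161/25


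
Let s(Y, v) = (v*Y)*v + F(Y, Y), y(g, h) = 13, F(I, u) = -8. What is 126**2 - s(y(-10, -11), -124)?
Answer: -184004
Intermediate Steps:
s(Y, v) = -8 + Y*v**2 (s(Y, v) = (v*Y)*v - 8 = (Y*v)*v - 8 = Y*v**2 - 8 = -8 + Y*v**2)
126**2 - s(y(-10, -11), -124) = 126**2 - (-8 + 13*(-124)**2) = 15876 - (-8 + 13*15376) = 15876 - (-8 + 199888) = 15876 - 1*199880 = 15876 - 199880 = -184004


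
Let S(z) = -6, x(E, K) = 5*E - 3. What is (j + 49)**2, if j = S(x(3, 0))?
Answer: 1849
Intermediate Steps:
x(E, K) = -3 + 5*E
j = -6
(j + 49)**2 = (-6 + 49)**2 = 43**2 = 1849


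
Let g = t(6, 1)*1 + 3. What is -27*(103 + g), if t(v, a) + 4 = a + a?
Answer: -2808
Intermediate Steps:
t(v, a) = -4 + 2*a (t(v, a) = -4 + (a + a) = -4 + 2*a)
g = 1 (g = (-4 + 2*1)*1 + 3 = (-4 + 2)*1 + 3 = -2*1 + 3 = -2 + 3 = 1)
-27*(103 + g) = -27*(103 + 1) = -27*104 = -2808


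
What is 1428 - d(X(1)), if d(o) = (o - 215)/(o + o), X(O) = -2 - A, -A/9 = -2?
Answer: 11377/8 ≈ 1422.1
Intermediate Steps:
A = 18 (A = -9*(-2) = 18)
X(O) = -20 (X(O) = -2 - 1*18 = -2 - 18 = -20)
d(o) = (-215 + o)/(2*o) (d(o) = (-215 + o)/((2*o)) = (-215 + o)*(1/(2*o)) = (-215 + o)/(2*o))
1428 - d(X(1)) = 1428 - (-215 - 20)/(2*(-20)) = 1428 - (-1)*(-235)/(2*20) = 1428 - 1*47/8 = 1428 - 47/8 = 11377/8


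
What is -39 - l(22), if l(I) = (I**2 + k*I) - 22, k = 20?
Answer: -941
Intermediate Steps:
l(I) = -22 + I**2 + 20*I (l(I) = (I**2 + 20*I) - 22 = -22 + I**2 + 20*I)
-39 - l(22) = -39 - (-22 + 22**2 + 20*22) = -39 - (-22 + 484 + 440) = -39 - 1*902 = -39 - 902 = -941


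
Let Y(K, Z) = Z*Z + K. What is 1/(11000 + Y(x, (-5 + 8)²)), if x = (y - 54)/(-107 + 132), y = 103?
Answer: 25/277074 ≈ 9.0229e-5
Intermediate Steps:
x = 49/25 (x = (103 - 54)/(-107 + 132) = 49/25 ≈ 1.9600)
Y(K, Z) = K + Z² (Y(K, Z) = Z² + K = K + Z²)
1/(11000 + Y(x, (-5 + 8)²)) = 1/(11000 + (49/25 + ((-5 + 8)²)²)) = 1/(11000 + (49/25 + (3²)²)) = 1/(11000 + (49/25 + 9²)) = 1/(11000 + (49/25 + 81)) = 1/(11000 + 2074/25) = 1/(277074/25) = 25/277074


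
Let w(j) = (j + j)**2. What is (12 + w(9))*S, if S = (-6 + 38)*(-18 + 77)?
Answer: 634368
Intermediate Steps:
w(j) = 4*j**2 (w(j) = (2*j)**2 = 4*j**2)
S = 1888 (S = 32*59 = 1888)
(12 + w(9))*S = (12 + 4*9**2)*1888 = (12 + 4*81)*1888 = (12 + 324)*1888 = 336*1888 = 634368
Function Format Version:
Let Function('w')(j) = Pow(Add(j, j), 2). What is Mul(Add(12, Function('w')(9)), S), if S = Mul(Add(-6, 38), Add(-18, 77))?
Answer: 634368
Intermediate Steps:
Function('w')(j) = Mul(4, Pow(j, 2)) (Function('w')(j) = Pow(Mul(2, j), 2) = Mul(4, Pow(j, 2)))
S = 1888 (S = Mul(32, 59) = 1888)
Mul(Add(12, Function('w')(9)), S) = Mul(Add(12, Mul(4, Pow(9, 2))), 1888) = Mul(Add(12, Mul(4, 81)), 1888) = Mul(Add(12, 324), 1888) = Mul(336, 1888) = 634368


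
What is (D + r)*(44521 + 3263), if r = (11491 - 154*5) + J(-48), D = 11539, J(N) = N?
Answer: 1061378208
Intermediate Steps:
r = 10673 (r = (11491 - 154*5) - 48 = (11491 - 770) - 48 = 10721 - 48 = 10673)
(D + r)*(44521 + 3263) = (11539 + 10673)*(44521 + 3263) = 22212*47784 = 1061378208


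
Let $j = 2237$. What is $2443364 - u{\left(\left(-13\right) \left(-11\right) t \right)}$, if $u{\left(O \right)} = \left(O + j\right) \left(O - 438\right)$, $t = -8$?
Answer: $4172490$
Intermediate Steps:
$u{\left(O \right)} = \left(-438 + O\right) \left(2237 + O\right)$ ($u{\left(O \right)} = \left(O + 2237\right) \left(O - 438\right) = \left(2237 + O\right) \left(-438 + O\right) = \left(-438 + O\right) \left(2237 + O\right)$)
$2443364 - u{\left(\left(-13\right) \left(-11\right) t \right)} = 2443364 - \left(-979806 + \left(\left(-13\right) \left(-11\right) \left(-8\right)\right)^{2} + 1799 \left(-13\right) \left(-11\right) \left(-8\right)\right) = 2443364 - \left(-979806 + \left(143 \left(-8\right)\right)^{2} + 1799 \cdot 143 \left(-8\right)\right) = 2443364 - \left(-979806 + \left(-1144\right)^{2} + 1799 \left(-1144\right)\right) = 2443364 - \left(-979806 + 1308736 - 2058056\right) = 2443364 - -1729126 = 2443364 + 1729126 = 4172490$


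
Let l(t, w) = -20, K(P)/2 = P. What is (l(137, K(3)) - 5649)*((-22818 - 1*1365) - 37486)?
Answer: 349601561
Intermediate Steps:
K(P) = 2*P
(l(137, K(3)) - 5649)*((-22818 - 1*1365) - 37486) = (-20 - 5649)*((-22818 - 1*1365) - 37486) = -5669*((-22818 - 1365) - 37486) = -5669*(-24183 - 37486) = -5669*(-61669) = 349601561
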